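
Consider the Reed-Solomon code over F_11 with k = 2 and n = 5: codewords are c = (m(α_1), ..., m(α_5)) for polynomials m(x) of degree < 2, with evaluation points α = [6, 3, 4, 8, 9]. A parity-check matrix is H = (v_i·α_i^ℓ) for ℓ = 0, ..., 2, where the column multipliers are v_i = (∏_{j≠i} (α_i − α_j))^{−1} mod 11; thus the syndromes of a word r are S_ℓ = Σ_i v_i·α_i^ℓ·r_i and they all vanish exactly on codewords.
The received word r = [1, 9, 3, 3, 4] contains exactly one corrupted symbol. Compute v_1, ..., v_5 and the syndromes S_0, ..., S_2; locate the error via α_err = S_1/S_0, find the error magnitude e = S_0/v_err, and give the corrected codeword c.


S = (1, 4, 5), error at position 3, error magnitude e = 4, c = [1, 9, 10, 3, 4].

Step 1: column multipliers v_i = (∏_{j≠i}(α_i − α_j))^{−1} mod 11.
  i = 1 (α = 6): (6−3)(6−4)(6−8)(6−9) = 3·2·(−2)·(−3) = 36 ≡ 3, so v_1 = 3^{−1} = 4 (mod 11).
  i = 2 (α = 3): (3−6)(3−4)(3−8)(3−9) = (−3)·(−1)·(−5)·(−6) = 90 ≡ 2, so v_2 = 2^{−1} = 6 (mod 11).
  i = 3 (α = 4): (4−6)(4−3)(4−8)(4−9) = (−2)·1·(−4)·(−5) = −40 ≡ 4, so v_3 = 4^{−1} = 3 (mod 11).
  i = 4 (α = 8): (8−6)(8−3)(8−4)(8−9) = 2·5·4·(−1) = −40 ≡ 4, so v_4 = 4^{−1} = 3 (mod 11).
  i = 5 (α = 9): (9−6)(9−3)(9−4)(9−8) = 3·6·5·1 = 90 ≡ 2, so v_5 = 2^{−1} = 6 (mod 11).
  v = [4, 6, 3, 3, 6].
Step 2: syndromes of r = [1, 9, 3, 3, 4] (all sums mod 11).
  S_0 = Σ v_i r_i = 4·1 + 6·9 + 3·3 + 3·3 + 6·4 = 100 ≡ 1.
  S_1 = Σ v_i α_i r_i = 4·6·1 + 6·3·9 + 3·4·3 + 3·8·3 + 6·9·4 = 510 ≡ 4.
  α_i^2 mod 11 = [3, 9, 5, 9, 4].
  S_2 = Σ v_i α_i^2 r_i = 4·3·1 + 6·9·9 + 3·5·3 + 3·9·3 + 6·4·4 = 720 ≡ 5.
  S = (1, 4, 5) ≠ 0, so r is not a codeword (an error is present).
Step 3: locate the error. For a single error e at position i, S_ℓ = v_i·e·α_i^ℓ, so α_err = S_1/S_0.
  S_0^{−1} = 1^{−1} = 1 (mod 11), so α_err = 4·1 = 4 ≡ 4 = α_3. Error position i = 3.
  Consistency check: S_2/S_1 = 5·3 = 15 ≡ 4 = α_err ✓ (single-error assumption holds).
Step 4: error magnitude e = S_0/v_3 = S_0·∏_{j≠3}(α_3 − α_j) = 1·4 = 4 ≡ 4 (mod 11).
Step 5: correct position 3: c_3 = r_3 − e = 3 − 4 ≡ 10 (mod 11). Hence c = [1, 9, 10, 3, 4].
  Check: interpolating c through the α_i gives m(x) = 6 + 1·x (degree < 2) with m(α_i) = c_i for every i, so c is indeed a codeword.


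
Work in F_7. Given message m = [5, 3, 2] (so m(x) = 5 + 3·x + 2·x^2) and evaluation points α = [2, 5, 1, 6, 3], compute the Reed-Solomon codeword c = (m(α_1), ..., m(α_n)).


c = [5, 0, 3, 4, 4]

Message polynomial: m(x) = 5 + 3·x + 2·x^2 (mod 7).
For each evaluation point α_i, compute m(α_i) mod 7:
  α_1 = 2: Horner steps 2 → 0 → 5, so m(2) = 5.
  α_2 = 5: Horner steps 2 → 6 → 0, so m(5) = 0.
  α_3 = 1: Horner steps 2 → 5 → 3, so m(1) = 3.
  α_4 = 6: Horner steps 2 → 1 → 4, so m(6) = 4.
  α_5 = 3: Horner steps 2 → 2 → 4, so m(3) = 4.
Codeword c = [5, 0, 3, 4, 4] ∈ F_7^5.


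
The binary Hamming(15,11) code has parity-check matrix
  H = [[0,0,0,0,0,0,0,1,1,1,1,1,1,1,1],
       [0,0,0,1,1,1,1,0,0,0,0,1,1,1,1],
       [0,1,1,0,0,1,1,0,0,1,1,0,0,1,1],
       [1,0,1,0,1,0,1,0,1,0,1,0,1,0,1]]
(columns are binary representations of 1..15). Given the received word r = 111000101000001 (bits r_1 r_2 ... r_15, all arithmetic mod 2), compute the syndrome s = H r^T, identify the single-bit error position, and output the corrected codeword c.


s = (0, 0, 0, 1)^T, error position = 1, corrected codeword c = 011000101000001

Compute s = H r^T mod 2 one row at a time:
  s_1 = 0 + 1 + 0 + 0 + 0 + 0 + 0 + 1 = 2 ≡ 0 (mod 2).
  s_2 = 0 + 0 + 0 + 1 + 0 + 0 + 0 + 1 = 2 ≡ 0 (mod 2).
  s_3 = 1 + 1 + 0 + 1 + 0 + 0 + 0 + 1 = 4 ≡ 0 (mod 2).
  s_4 = 1 + 1 + 0 + 1 + 1 + 0 + 0 + 1 = 5 ≡ 1 (mod 2).
s = (0, 0, 0, 1)^T — this equals column 1 of H (binary 0001), so error is at position 1.
Correct: flip bit 1 of r = 111000101000001 to get c = 011000101000001.


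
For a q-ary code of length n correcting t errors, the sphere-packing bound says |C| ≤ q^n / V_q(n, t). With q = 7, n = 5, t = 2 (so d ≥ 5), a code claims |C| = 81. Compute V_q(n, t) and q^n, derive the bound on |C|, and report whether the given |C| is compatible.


V_q(n, t) = 391, q^n = 16807, Hamming bound = 42, |C| = 81 > bound (violated).

Step 1: Compute V_q(n, t) = Σ_{j=0}^2 C(n, j) (q−1)^j.
  j = 0: C(5,0)·(6)^0 = 1·1 = 1.
  j = 1: C(5,1)·(6)^1 = 5·6 = 30.
  j = 2: C(5,2)·(6)^2 = 10·36 = 360.
  V_q(n, t) = 1 + 30 + 360 = 391.
Step 2: q^n = 7^5 = 16807.
Step 3: Hamming bound ⌊q^n / V_q(n,t)⌋ = ⌊16807/391⌋ = 42.
Step 4: Compare |C| = 81 to 42: violated.
The claimed |C| lies above the Hamming bound, so no 7-ary code of length 5 with d ≥ 5 can have 81 codewords.


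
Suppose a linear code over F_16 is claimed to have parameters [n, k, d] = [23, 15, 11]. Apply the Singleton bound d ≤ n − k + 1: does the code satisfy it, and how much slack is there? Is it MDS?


Singleton RHS = n − k + 1 = 9, slack = -2, bound violated (no such code; not MDS).

Singleton bound: d ≤ n − k + 1.
Here n = 23, k = 15, so n − k + 1 = 9.
Given d = 11, check d ≤ 9: NO.
Slack = (n − k + 1) − d = -2.
The slack is negative: d = 11 exceeds n − k + 1 = 9 by 2, so the Singleton bound is violated and no linear [23, 15, 11]_16 code can exist. In particular it is not MDS (MDS requires d = n − k + 1 exactly).
Description: the claimed parameters are [23, 15, 11]_16; such a code would be impossible (violates the Singleton bound).


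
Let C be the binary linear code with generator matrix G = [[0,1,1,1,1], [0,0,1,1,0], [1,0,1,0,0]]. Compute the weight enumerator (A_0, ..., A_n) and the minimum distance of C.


Weight distribution: A_0 = 1, A_2 = 4, A_4 = 3. Minimum distance d = 2.

Enumerate all 2^3 = 8 messages m ∈ F_2^3.
For each, compute codeword c = mG in F_2^5, then tally its weight.
  m = 000 → c = 00000, weight = 0.
  m = 100 → c = 01111, weight = 4.
  m = 010 → c = 00110, weight = 2.
  m = 110 → c = 01001, weight = 2.
  m = 001 → c = 10100, weight = 2.
  m = 101 → c = 11011, weight = 4.
  m = 011 → c = 10010, weight = 2.
  m = 111 → c = 11101, weight = 4.
Tally weights:
  weight 0: 1 codewords.
  weight 2: 4 codewords.
  weight 4: 3 codewords.
Minimum distance d = smallest w > 0 with A_w > 0 = 2.
Sanity: Σ A_w = 8 = 2^3 = 8 ✓.


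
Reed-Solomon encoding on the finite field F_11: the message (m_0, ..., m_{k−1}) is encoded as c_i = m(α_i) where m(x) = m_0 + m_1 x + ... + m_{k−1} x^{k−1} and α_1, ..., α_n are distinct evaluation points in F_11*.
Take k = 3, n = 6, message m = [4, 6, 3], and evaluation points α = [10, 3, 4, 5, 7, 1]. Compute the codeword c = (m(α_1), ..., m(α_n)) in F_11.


c = [1, 5, 10, 10, 6, 2]

Message polynomial: m(x) = 4 + 6·x + 3·x^2 (mod 11).
For each evaluation point α_i, compute m(α_i) mod 11:
  α_1 = 10: Horner steps 3 → 3 → 1, so m(10) = 1.
  α_2 = 3: Horner steps 3 → 4 → 5, so m(3) = 5.
  α_3 = 4: Horner steps 3 → 7 → 10, so m(4) = 10.
  α_4 = 5: Horner steps 3 → 10 → 10, so m(5) = 10.
  α_5 = 7: Horner steps 3 → 5 → 6, so m(7) = 6.
  α_6 = 1: Horner steps 3 → 9 → 2, so m(1) = 2.
Codeword c = [1, 5, 10, 10, 6, 2] ∈ F_11^6.


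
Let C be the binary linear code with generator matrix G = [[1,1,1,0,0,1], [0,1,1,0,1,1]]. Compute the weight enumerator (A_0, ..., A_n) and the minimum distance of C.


Weight distribution: A_0 = 1, A_2 = 1, A_4 = 2. Minimum distance d = 2.

Enumerate all 2^2 = 4 messages m ∈ F_2^2.
For each, compute codeword c = mG in F_2^6, then tally its weight.
  m = 00 → c = 000000, weight = 0.
  m = 10 → c = 111001, weight = 4.
  m = 01 → c = 011011, weight = 4.
  m = 11 → c = 100010, weight = 2.
Tally weights:
  weight 0: 1 codewords.
  weight 2: 1 codewords.
  weight 4: 2 codewords.
Minimum distance d = smallest w > 0 with A_w > 0 = 2.
Sanity: Σ A_w = 4 = 2^2 = 4 ✓.


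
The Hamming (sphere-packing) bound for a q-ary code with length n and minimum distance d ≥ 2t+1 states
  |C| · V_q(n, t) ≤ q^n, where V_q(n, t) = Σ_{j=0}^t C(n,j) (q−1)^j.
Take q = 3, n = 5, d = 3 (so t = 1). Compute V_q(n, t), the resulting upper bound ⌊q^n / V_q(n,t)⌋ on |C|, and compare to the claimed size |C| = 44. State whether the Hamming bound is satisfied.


V_q(n, t) = 11, q^n = 243, Hamming bound = 22, |C| = 44 > bound (violated).

Step 1: Compute V_q(n, t) = Σ_{j=0}^1 C(n, j) (q−1)^j.
  j = 0: C(5,0)·(2)^0 = 1·1 = 1.
  j = 1: C(5,1)·(2)^1 = 5·2 = 10.
  V_q(n, t) = 1 + 10 = 11.
Step 2: q^n = 3^5 = 243.
Step 3: Hamming bound ⌊q^n / V_q(n,t)⌋ = ⌊243/11⌋ = 22.
Step 4: Compare |C| = 44 to 22: violated.
The claimed |C| lies above the Hamming bound, so no 3-ary code of length 5 with d ≥ 3 can have 44 codewords.


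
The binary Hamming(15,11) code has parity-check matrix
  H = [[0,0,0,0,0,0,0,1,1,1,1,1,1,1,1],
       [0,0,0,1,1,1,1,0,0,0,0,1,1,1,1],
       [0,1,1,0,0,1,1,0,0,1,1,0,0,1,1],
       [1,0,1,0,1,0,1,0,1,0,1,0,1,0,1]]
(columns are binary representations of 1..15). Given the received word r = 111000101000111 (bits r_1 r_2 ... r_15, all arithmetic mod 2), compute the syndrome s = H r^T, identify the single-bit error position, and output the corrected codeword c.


s = (0, 0, 1, 0)^T, error position = 2, corrected codeword c = 101000101000111

Compute s = H r^T mod 2 one row at a time:
  s_1 = 0 + 1 + 0 + 0 + 0 + 1 + 1 + 1 = 4 ≡ 0 (mod 2).
  s_2 = 0 + 0 + 0 + 1 + 0 + 1 + 1 + 1 = 4 ≡ 0 (mod 2).
  s_3 = 1 + 1 + 0 + 1 + 0 + 0 + 1 + 1 = 5 ≡ 1 (mod 2).
  s_4 = 1 + 1 + 0 + 1 + 1 + 0 + 1 + 1 = 6 ≡ 0 (mod 2).
s = (0, 0, 1, 0)^T — this equals column 2 of H (binary 0010), so error is at position 2.
Correct: flip bit 2 of r = 111000101000111 to get c = 101000101000111.


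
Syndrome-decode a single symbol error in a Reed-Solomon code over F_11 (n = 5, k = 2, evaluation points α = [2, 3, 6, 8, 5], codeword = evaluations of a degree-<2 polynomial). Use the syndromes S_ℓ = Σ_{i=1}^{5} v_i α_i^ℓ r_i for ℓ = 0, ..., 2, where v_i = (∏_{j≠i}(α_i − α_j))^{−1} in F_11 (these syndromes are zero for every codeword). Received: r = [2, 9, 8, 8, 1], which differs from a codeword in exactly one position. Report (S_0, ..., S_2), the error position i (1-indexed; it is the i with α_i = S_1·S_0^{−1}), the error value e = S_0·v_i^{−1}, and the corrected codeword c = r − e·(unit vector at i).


S = (2, 5, 7), error at position 4, error magnitude e = 8, c = [2, 9, 8, 0, 1].

Step 1: column multipliers v_i = (∏_{j≠i}(α_i − α_j))^{−1} mod 11.
  i = 1 (α = 2): (2−3)(2−6)(2−8)(2−5) = (−1)·(−4)·(−6)·(−3) = 72 ≡ 6, so v_1 = 6^{−1} = 2 (mod 11).
  i = 2 (α = 3): (3−2)(3−6)(3−8)(3−5) = 1·(−3)·(−5)·(−2) = −30 ≡ 3, so v_2 = 3^{−1} = 4 (mod 11).
  i = 3 (α = 6): (6−2)(6−3)(6−8)(6−5) = 4·3·(−2)·1 = −24 ≡ 9, so v_3 = 9^{−1} = 5 (mod 11).
  i = 4 (α = 8): (8−2)(8−3)(8−6)(8−5) = 6·5·2·3 = 180 ≡ 4, so v_4 = 4^{−1} = 3 (mod 11).
  i = 5 (α = 5): (5−2)(5−3)(5−6)(5−8) = 3·2·(−1)·(−3) = 18 ≡ 7, so v_5 = 7^{−1} = 8 (mod 11).
  v = [2, 4, 5, 3, 8].
Step 2: syndromes of r = [2, 9, 8, 8, 1] (all sums mod 11).
  S_0 = Σ v_i r_i = 2·2 + 4·9 + 5·8 + 3·8 + 8·1 = 112 ≡ 2.
  S_1 = Σ v_i α_i r_i = 2·2·2 + 4·3·9 + 5·6·8 + 3·8·8 + 8·5·1 = 588 ≡ 5.
  α_i^2 mod 11 = [4, 9, 3, 9, 3].
  S_2 = Σ v_i α_i^2 r_i = 2·4·2 + 4·9·9 + 5·3·8 + 3·9·8 + 8·3·1 = 700 ≡ 7.
  S = (2, 5, 7) ≠ 0, so r is not a codeword (an error is present).
Step 3: locate the error. For a single error e at position i, S_ℓ = v_i·e·α_i^ℓ, so α_err = S_1/S_0.
  S_0^{−1} = 2^{−1} = 6 (mod 11), so α_err = 5·6 = 30 ≡ 8 = α_4. Error position i = 4.
  Consistency check: S_2/S_1 = 7·9 = 63 ≡ 8 = α_err ✓ (single-error assumption holds).
Step 4: error magnitude e = S_0/v_4 = S_0·∏_{j≠4}(α_4 − α_j) = 2·4 = 8 ≡ 8 (mod 11).
Step 5: correct position 4: c_4 = r_4 − e = 8 − 8 ≡ 0 (mod 11). Hence c = [2, 9, 8, 0, 1].
  Check: interpolating c through the α_i gives m(x) = 10 + 7·x (degree < 2) with m(α_i) = c_i for every i, so c is indeed a codeword.


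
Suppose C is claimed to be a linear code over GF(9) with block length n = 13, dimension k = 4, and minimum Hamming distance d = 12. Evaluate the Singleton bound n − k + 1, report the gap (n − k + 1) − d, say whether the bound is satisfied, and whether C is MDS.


Singleton RHS = n − k + 1 = 10, slack = -2, bound violated (no such code; not MDS).

Singleton bound: d ≤ n − k + 1.
Here n = 13, k = 4, so n − k + 1 = 10.
Given d = 12, check d ≤ 10: NO.
Slack = (n − k + 1) − d = -2.
The slack is negative: d = 12 exceeds n − k + 1 = 10 by 2, so the Singleton bound is violated and no linear [13, 4, 12]_9 code can exist. In particular it is not MDS (MDS requires d = n − k + 1 exactly).
Description: the claimed parameters are [13, 4, 12]_9; such a code would be impossible (violates the Singleton bound).


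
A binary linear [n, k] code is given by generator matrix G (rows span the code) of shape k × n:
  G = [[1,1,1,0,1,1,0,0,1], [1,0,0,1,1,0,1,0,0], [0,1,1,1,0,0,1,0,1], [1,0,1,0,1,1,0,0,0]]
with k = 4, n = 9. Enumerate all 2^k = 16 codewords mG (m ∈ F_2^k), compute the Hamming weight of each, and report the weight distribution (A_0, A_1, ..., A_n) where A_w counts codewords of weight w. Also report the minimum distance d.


Weight distribution: A_0 = 1, A_1 = 1, A_2 = 1, A_3 = 3, A_4 = 3, A_5 = 3, A_6 = 3, A_7 = 1. Minimum distance d = 1.

Enumerate all 2^4 = 16 messages m ∈ F_2^4.
For each, compute codeword c = mG in F_2^9, then tally its weight.
  m = 0000 → c = 000000000, weight = 0.
  m = 1000 → c = 111011001, weight = 6.
  m = 0100 → c = 100110100, weight = 4.
  m = 1100 → c = 011101101, weight = 6.
  m = 0010 → c = 011100101, weight = 5.
  m = 1010 → c = 100111100, weight = 5.
  m = 0110 → c = 111010001, weight = 5.
  m = 1110 → c = 000001000, weight = 1.
  m = 0001 → c = 101011000, weight = 4.
  m = 1001 → c = 010000001, weight = 2.
  m = 0101 → c = 001101100, weight = 4.
  m = 1101 → c = 110110101, weight = 6.
  m = 0011 → c = 110111101, weight = 7.
  m = 1011 → c = 001100100, weight = 3.
  m = 0111 → c = 010001001, weight = 3.
  m = 1111 → c = 101010000, weight = 3.
Tally weights:
  weight 0: 1 codewords.
  weight 1: 1 codewords.
  weight 2: 1 codewords.
  weight 3: 3 codewords.
  weight 4: 3 codewords.
  weight 5: 3 codewords.
  weight 6: 3 codewords.
  weight 7: 1 codewords.
Minimum distance d = smallest w > 0 with A_w > 0 = 1.
Sanity: Σ A_w = 16 = 2^4 = 16 ✓.


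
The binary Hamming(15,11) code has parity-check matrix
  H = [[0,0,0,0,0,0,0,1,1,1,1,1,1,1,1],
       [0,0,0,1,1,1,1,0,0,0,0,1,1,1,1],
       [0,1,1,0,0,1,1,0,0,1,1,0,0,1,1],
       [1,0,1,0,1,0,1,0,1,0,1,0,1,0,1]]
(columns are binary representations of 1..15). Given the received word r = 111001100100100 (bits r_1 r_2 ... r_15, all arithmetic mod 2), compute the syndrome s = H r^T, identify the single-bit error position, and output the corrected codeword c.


s = (0, 1, 1, 0)^T, error position = 6, corrected codeword c = 111000100100100

Compute s = H r^T mod 2 one row at a time:
  s_1 = 0 + 0 + 1 + 0 + 0 + 1 + 0 + 0 = 2 ≡ 0 (mod 2).
  s_2 = 0 + 0 + 1 + 1 + 0 + 1 + 0 + 0 = 3 ≡ 1 (mod 2).
  s_3 = 1 + 1 + 1 + 1 + 1 + 0 + 0 + 0 = 5 ≡ 1 (mod 2).
  s_4 = 1 + 1 + 0 + 1 + 0 + 0 + 1 + 0 = 4 ≡ 0 (mod 2).
s = (0, 1, 1, 0)^T — this equals column 6 of H (binary 0110), so error is at position 6.
Correct: flip bit 6 of r = 111001100100100 to get c = 111000100100100.


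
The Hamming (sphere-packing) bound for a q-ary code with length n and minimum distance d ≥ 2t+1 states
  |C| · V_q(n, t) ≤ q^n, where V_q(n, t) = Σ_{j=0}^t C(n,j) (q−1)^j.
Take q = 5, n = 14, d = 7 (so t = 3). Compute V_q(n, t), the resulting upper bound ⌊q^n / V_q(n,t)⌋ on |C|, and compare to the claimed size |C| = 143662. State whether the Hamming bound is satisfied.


V_q(n, t) = 24809, q^n = 6103515625, Hamming bound = 246020, |C| = 143662 ≤ bound (satisfied).

Step 1: Compute V_q(n, t) = Σ_{j=0}^3 C(n, j) (q−1)^j.
  j = 0: C(14,0)·(4)^0 = 1·1 = 1.
  j = 1: C(14,1)·(4)^1 = 14·4 = 56.
  j = 2: C(14,2)·(4)^2 = 91·16 = 1456.
  j = 3: C(14,3)·(4)^3 = 364·64 = 23296.
  V_q(n, t) = 1 + 56 + 1456 + 23296 = 24809.
Step 2: q^n = 5^14 = 6103515625.
Step 3: Hamming bound ⌊q^n / V_q(n,t)⌋ = ⌊6103515625/24809⌋ = 246020.
Step 4: Compare |C| = 143662 to 246020: satisfied.
The claimed |C| lies below the Hamming bound.


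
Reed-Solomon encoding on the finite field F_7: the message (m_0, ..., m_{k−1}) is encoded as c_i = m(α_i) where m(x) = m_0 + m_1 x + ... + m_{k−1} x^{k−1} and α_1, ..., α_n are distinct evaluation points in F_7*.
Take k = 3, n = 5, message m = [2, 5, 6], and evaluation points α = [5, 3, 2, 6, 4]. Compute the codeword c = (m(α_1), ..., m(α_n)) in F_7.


c = [2, 1, 1, 3, 6]

Message polynomial: m(x) = 2 + 5·x + 6·x^2 (mod 7).
For each evaluation point α_i, compute m(α_i) mod 7:
  α_1 = 5: Horner steps 6 → 0 → 2, so m(5) = 2.
  α_2 = 3: Horner steps 6 → 2 → 1, so m(3) = 1.
  α_3 = 2: Horner steps 6 → 3 → 1, so m(2) = 1.
  α_4 = 6: Horner steps 6 → 6 → 3, so m(6) = 3.
  α_5 = 4: Horner steps 6 → 1 → 6, so m(4) = 6.
Codeword c = [2, 1, 1, 3, 6] ∈ F_7^5.


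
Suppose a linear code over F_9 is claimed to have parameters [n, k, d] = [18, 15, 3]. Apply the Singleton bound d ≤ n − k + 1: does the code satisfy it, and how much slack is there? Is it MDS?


Singleton RHS = n − k + 1 = 4, slack = 1, bound satisfied, not MDS.

Singleton bound: d ≤ n − k + 1.
Here n = 18, k = 15, so n − k + 1 = 4.
Given d = 3, check d ≤ 4: YES.
Slack = (n − k + 1) − d = 1.
The code is NOT MDS (slack = 1 > 0).
Description: the claimed parameters are [18, 15, 3]_9; such a code would be non-MDS.


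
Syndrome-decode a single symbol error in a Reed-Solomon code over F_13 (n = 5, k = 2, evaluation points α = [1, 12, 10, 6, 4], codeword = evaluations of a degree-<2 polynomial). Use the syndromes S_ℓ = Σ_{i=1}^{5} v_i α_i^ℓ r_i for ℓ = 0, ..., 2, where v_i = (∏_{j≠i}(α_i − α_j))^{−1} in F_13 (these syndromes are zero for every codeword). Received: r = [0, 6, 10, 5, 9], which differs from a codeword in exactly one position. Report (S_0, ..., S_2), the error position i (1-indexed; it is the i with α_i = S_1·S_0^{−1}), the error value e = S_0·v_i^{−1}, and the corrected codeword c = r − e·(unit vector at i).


S = (8, 8, 8), error at position 1, error magnitude e = 11, c = [2, 6, 10, 5, 9].

Step 1: column multipliers v_i = (∏_{j≠i}(α_i − α_j))^{−1} mod 13.
  i = 1 (α = 1): (1−12)(1−10)(1−6)(1−4) = (−11)·(−9)·(−5)·(−3) = 1485 ≡ 3, so v_1 = 3^{−1} = 9 (mod 13).
  i = 2 (α = 12): (12−1)(12−10)(12−6)(12−4) = 11·2·6·8 = 1056 ≡ 3, so v_2 = 3^{−1} = 9 (mod 13).
  i = 3 (α = 10): (10−1)(10−12)(10−6)(10−4) = 9·(−2)·4·6 = −432 ≡ 10, so v_3 = 10^{−1} = 4 (mod 13).
  i = 4 (α = 6): (6−1)(6−12)(6−10)(6−4) = 5·(−6)·(−4)·2 = 240 ≡ 6, so v_4 = 6^{−1} = 11 (mod 13).
  i = 5 (α = 4): (4−1)(4−12)(4−10)(4−6) = 3·(−8)·(−6)·(−2) = −288 ≡ 11, so v_5 = 11^{−1} = 6 (mod 13).
  v = [9, 9, 4, 11, 6].
Step 2: syndromes of r = [0, 6, 10, 5, 9] (all sums mod 13).
  S_0 = Σ v_i r_i = 9·0 + 9·6 + 4·10 + 11·5 + 6·9 = 203 ≡ 8.
  S_1 = Σ v_i α_i r_i = 9·1·0 + 9·12·6 + 4·10·10 + 11·6·5 + 6·4·9 = 1594 ≡ 8.
  α_i^2 mod 13 = [1, 1, 9, 10, 3].
  S_2 = Σ v_i α_i^2 r_i = 9·1·0 + 9·1·6 + 4·9·10 + 11·10·5 + 6·3·9 = 1126 ≡ 8.
  S = (8, 8, 8) ≠ 0, so r is not a codeword (an error is present).
Step 3: locate the error. For a single error e at position i, S_ℓ = v_i·e·α_i^ℓ, so α_err = S_1/S_0.
  S_0^{−1} = 8^{−1} = 5 (mod 13), so α_err = 8·5 = 40 ≡ 1 = α_1. Error position i = 1.
  Consistency check: S_2/S_1 = 8·5 = 40 ≡ 1 = α_err ✓ (single-error assumption holds).
Step 4: error magnitude e = S_0/v_1 = S_0·∏_{j≠1}(α_1 − α_j) = 8·3 = 24 ≡ 11 (mod 13).
Step 5: correct position 1: c_1 = r_1 − e = 0 − 11 ≡ 2 (mod 13). Hence c = [2, 6, 10, 5, 9].
  Check: interpolating c through the α_i gives m(x) = 4 + 11·x (degree < 2) with m(α_i) = c_i for every i, so c is indeed a codeword.


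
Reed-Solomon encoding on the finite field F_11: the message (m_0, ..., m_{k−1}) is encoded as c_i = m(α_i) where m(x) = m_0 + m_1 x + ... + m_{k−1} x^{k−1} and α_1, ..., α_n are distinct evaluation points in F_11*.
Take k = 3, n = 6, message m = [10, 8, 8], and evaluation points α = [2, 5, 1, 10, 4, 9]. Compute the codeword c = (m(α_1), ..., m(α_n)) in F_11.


c = [3, 8, 4, 10, 5, 4]

Message polynomial: m(x) = 10 + 8·x + 8·x^2 (mod 11).
For each evaluation point α_i, compute m(α_i) mod 11:
  α_1 = 2: Horner steps 8 → 2 → 3, so m(2) = 3.
  α_2 = 5: Horner steps 8 → 4 → 8, so m(5) = 8.
  α_3 = 1: Horner steps 8 → 5 → 4, so m(1) = 4.
  α_4 = 10: Horner steps 8 → 0 → 10, so m(10) = 10.
  α_5 = 4: Horner steps 8 → 7 → 5, so m(4) = 5.
  α_6 = 9: Horner steps 8 → 3 → 4, so m(9) = 4.
Codeword c = [3, 8, 4, 10, 5, 4] ∈ F_11^6.


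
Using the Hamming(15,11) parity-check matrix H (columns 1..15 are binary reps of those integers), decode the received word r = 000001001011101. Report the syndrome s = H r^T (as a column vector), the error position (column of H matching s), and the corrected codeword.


s = (1, 0, 1, 0)^T, error position = 10, corrected codeword c = 000001001111101

Compute s = H r^T mod 2 one row at a time:
  s_1 = 0 + 1 + 0 + 1 + 1 + 1 + 0 + 1 = 5 ≡ 1 (mod 2).
  s_2 = 0 + 0 + 1 + 0 + 1 + 1 + 0 + 1 = 4 ≡ 0 (mod 2).
  s_3 = 0 + 0 + 1 + 0 + 0 + 1 + 0 + 1 = 3 ≡ 1 (mod 2).
  s_4 = 0 + 0 + 0 + 0 + 1 + 1 + 1 + 1 = 4 ≡ 0 (mod 2).
s = (1, 0, 1, 0)^T — this equals column 10 of H (binary 1010), so error is at position 10.
Correct: flip bit 10 of r = 000001001011101 to get c = 000001001111101.


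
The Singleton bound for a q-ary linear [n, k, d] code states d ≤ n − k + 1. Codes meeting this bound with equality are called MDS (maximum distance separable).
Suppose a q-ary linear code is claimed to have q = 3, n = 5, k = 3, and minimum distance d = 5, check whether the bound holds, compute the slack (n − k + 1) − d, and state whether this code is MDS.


Singleton RHS = n − k + 1 = 3, slack = -2, bound violated (no such code; not MDS).

Singleton bound: d ≤ n − k + 1.
Here n = 5, k = 3, so n − k + 1 = 3.
Given d = 5, check d ≤ 3: NO.
Slack = (n − k + 1) − d = -2.
The slack is negative: d = 5 exceeds n − k + 1 = 3 by 2, so the Singleton bound is violated and no linear [5, 3, 5]_3 code can exist. In particular it is not MDS (MDS requires d = n − k + 1 exactly).
Description: the claimed parameters are [5, 3, 5]_3; such a code would be impossible (violates the Singleton bound).


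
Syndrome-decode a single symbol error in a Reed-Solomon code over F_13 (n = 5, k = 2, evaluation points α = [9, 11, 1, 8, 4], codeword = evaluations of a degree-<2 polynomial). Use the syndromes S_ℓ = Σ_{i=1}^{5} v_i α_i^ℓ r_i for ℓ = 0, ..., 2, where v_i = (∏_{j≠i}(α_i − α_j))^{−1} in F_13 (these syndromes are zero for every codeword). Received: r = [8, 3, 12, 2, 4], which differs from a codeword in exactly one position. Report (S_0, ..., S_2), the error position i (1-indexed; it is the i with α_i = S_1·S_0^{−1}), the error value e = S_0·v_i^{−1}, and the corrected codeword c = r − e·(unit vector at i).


S = (12, 2, 9), error at position 2, error magnitude e = 9, c = [8, 7, 12, 2, 4].

Step 1: column multipliers v_i = (∏_{j≠i}(α_i − α_j))^{−1} mod 13.
  i = 1 (α = 9): (9−11)(9−1)(9−8)(9−4) = (−2)·8·1·5 = −80 ≡ 11, so v_1 = 11^{−1} = 6 (mod 13).
  i = 2 (α = 11): (11−9)(11−1)(11−8)(11−4) = 2·10·3·7 = 420 ≡ 4, so v_2 = 4^{−1} = 10 (mod 13).
  i = 3 (α = 1): (1−9)(1−11)(1−8)(1−4) = (−8)·(−10)·(−7)·(−3) = 1680 ≡ 3, so v_3 = 3^{−1} = 9 (mod 13).
  i = 4 (α = 8): (8−9)(8−11)(8−1)(8−4) = (−1)·(−3)·7·4 = 84 ≡ 6, so v_4 = 6^{−1} = 11 (mod 13).
  i = 5 (α = 4): (4−9)(4−11)(4−1)(4−8) = (−5)·(−7)·3·(−4) = −420 ≡ 9, so v_5 = 9^{−1} = 3 (mod 13).
  v = [6, 10, 9, 11, 3].
Step 2: syndromes of r = [8, 3, 12, 2, 4] (all sums mod 13).
  S_0 = Σ v_i r_i = 6·8 + 10·3 + 9·12 + 11·2 + 3·4 = 220 ≡ 12.
  S_1 = Σ v_i α_i r_i = 6·9·8 + 10·11·3 + 9·1·12 + 11·8·2 + 3·4·4 = 1094 ≡ 2.
  α_i^2 mod 13 = [3, 4, 1, 12, 3].
  S_2 = Σ v_i α_i^2 r_i = 6·3·8 + 10·4·3 + 9·1·12 + 11·12·2 + 3·3·4 = 672 ≡ 9.
  S = (12, 2, 9) ≠ 0, so r is not a codeword (an error is present).
Step 3: locate the error. For a single error e at position i, S_ℓ = v_i·e·α_i^ℓ, so α_err = S_1/S_0.
  S_0^{−1} = 12^{−1} = 12 (mod 13), so α_err = 2·12 = 24 ≡ 11 = α_2. Error position i = 2.
  Consistency check: S_2/S_1 = 9·7 = 63 ≡ 11 = α_err ✓ (single-error assumption holds).
Step 4: error magnitude e = S_0/v_2 = S_0·∏_{j≠2}(α_2 − α_j) = 12·4 = 48 ≡ 9 (mod 13).
Step 5: correct position 2: c_2 = r_2 − e = 3 − 9 ≡ 7 (mod 13). Hence c = [8, 7, 12, 2, 4].
  Check: interpolating c through the α_i gives m(x) = 6 + 6·x (degree < 2) with m(α_i) = c_i for every i, so c is indeed a codeword.


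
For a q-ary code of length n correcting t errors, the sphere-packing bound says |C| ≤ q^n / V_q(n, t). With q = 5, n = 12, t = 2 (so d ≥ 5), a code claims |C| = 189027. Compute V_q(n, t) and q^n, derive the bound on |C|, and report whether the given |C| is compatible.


V_q(n, t) = 1105, q^n = 244140625, Hamming bound = 220941, |C| = 189027 ≤ bound (satisfied).

Step 1: Compute V_q(n, t) = Σ_{j=0}^2 C(n, j) (q−1)^j.
  j = 0: C(12,0)·(4)^0 = 1·1 = 1.
  j = 1: C(12,1)·(4)^1 = 12·4 = 48.
  j = 2: C(12,2)·(4)^2 = 66·16 = 1056.
  V_q(n, t) = 1 + 48 + 1056 = 1105.
Step 2: q^n = 5^12 = 244140625.
Step 3: Hamming bound ⌊q^n / V_q(n,t)⌋ = ⌊244140625/1105⌋ = 220941.
Step 4: Compare |C| = 189027 to 220941: satisfied.
The claimed |C| lies below the Hamming bound.


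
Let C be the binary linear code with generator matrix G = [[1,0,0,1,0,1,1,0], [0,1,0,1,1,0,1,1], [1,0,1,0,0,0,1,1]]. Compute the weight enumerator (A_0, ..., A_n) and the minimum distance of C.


Weight distribution: A_0 = 1, A_4 = 3, A_5 = 4. Minimum distance d = 4.

Enumerate all 2^3 = 8 messages m ∈ F_2^3.
For each, compute codeword c = mG in F_2^8, then tally its weight.
  m = 000 → c = 00000000, weight = 0.
  m = 100 → c = 10010110, weight = 4.
  m = 010 → c = 01011011, weight = 5.
  m = 110 → c = 11001101, weight = 5.
  m = 001 → c = 10100011, weight = 4.
  m = 101 → c = 00110101, weight = 4.
  m = 011 → c = 11111000, weight = 5.
  m = 111 → c = 01101110, weight = 5.
Tally weights:
  weight 0: 1 codewords.
  weight 4: 3 codewords.
  weight 5: 4 codewords.
Minimum distance d = smallest w > 0 with A_w > 0 = 4.
Sanity: Σ A_w = 8 = 2^3 = 8 ✓.


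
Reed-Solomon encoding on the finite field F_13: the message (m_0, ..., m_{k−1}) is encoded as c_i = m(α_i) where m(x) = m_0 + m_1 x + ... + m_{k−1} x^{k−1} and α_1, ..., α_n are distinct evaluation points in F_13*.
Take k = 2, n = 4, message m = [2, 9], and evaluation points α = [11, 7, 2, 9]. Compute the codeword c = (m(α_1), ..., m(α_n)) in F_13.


c = [10, 0, 7, 5]

Message polynomial: m(x) = 2 + 9·x (mod 13).
For each evaluation point α_i, compute m(α_i) mod 13:
  α_1 = 11: Horner steps 9 → 10, so m(11) = 10.
  α_2 = 7: Horner steps 9 → 0, so m(7) = 0.
  α_3 = 2: Horner steps 9 → 7, so m(2) = 7.
  α_4 = 9: Horner steps 9 → 5, so m(9) = 5.
Codeword c = [10, 0, 7, 5] ∈ F_13^4.


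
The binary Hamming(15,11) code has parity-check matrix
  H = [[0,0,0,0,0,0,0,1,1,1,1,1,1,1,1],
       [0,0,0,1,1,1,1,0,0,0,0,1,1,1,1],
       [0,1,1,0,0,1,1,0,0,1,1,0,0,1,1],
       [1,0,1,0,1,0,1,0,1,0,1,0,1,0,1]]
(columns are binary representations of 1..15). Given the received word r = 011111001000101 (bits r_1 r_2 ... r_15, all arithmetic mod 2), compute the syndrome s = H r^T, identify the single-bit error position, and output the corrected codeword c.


s = (1, 1, 0, 1)^T, error position = 13, corrected codeword c = 011111001000001

Compute s = H r^T mod 2 one row at a time:
  s_1 = 0 + 1 + 0 + 0 + 0 + 1 + 0 + 1 = 3 ≡ 1 (mod 2).
  s_2 = 1 + 1 + 1 + 0 + 0 + 1 + 0 + 1 = 5 ≡ 1 (mod 2).
  s_3 = 1 + 1 + 1 + 0 + 0 + 0 + 0 + 1 = 4 ≡ 0 (mod 2).
  s_4 = 0 + 1 + 1 + 0 + 1 + 0 + 1 + 1 = 5 ≡ 1 (mod 2).
s = (1, 1, 0, 1)^T — this equals column 13 of H (binary 1101), so error is at position 13.
Correct: flip bit 13 of r = 011111001000101 to get c = 011111001000001.


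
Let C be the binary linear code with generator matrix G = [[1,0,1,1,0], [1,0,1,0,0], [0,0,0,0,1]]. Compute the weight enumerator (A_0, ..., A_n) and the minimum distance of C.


Weight distribution: A_0 = 1, A_1 = 2, A_2 = 2, A_3 = 2, A_4 = 1. Minimum distance d = 1.

Enumerate all 2^3 = 8 messages m ∈ F_2^3.
For each, compute codeword c = mG in F_2^5, then tally its weight.
  m = 000 → c = 00000, weight = 0.
  m = 100 → c = 10110, weight = 3.
  m = 010 → c = 10100, weight = 2.
  m = 110 → c = 00010, weight = 1.
  m = 001 → c = 00001, weight = 1.
  m = 101 → c = 10111, weight = 4.
  m = 011 → c = 10101, weight = 3.
  m = 111 → c = 00011, weight = 2.
Tally weights:
  weight 0: 1 codewords.
  weight 1: 2 codewords.
  weight 2: 2 codewords.
  weight 3: 2 codewords.
  weight 4: 1 codewords.
Minimum distance d = smallest w > 0 with A_w > 0 = 1.
Sanity: Σ A_w = 8 = 2^3 = 8 ✓.


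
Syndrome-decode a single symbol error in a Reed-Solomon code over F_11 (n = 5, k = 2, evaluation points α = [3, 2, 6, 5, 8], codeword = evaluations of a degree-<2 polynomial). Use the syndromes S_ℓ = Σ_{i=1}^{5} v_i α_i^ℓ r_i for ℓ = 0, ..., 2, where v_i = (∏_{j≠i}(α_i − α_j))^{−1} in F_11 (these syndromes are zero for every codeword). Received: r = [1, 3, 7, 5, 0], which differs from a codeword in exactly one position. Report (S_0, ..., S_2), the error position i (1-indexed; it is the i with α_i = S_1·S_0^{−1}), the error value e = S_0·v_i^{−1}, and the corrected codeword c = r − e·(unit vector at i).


S = (8, 5, 10), error at position 2, error magnitude e = 4, c = [1, 10, 7, 5, 0].

Step 1: column multipliers v_i = (∏_{j≠i}(α_i − α_j))^{−1} mod 11.
  i = 1 (α = 3): (3−2)(3−6)(3−5)(3−8) = 1·(−3)·(−2)·(−5) = −30 ≡ 3, so v_1 = 3^{−1} = 4 (mod 11).
  i = 2 (α = 2): (2−3)(2−6)(2−5)(2−8) = (−1)·(−4)·(−3)·(−6) = 72 ≡ 6, so v_2 = 6^{−1} = 2 (mod 11).
  i = 3 (α = 6): (6−3)(6−2)(6−5)(6−8) = 3·4·1·(−2) = −24 ≡ 9, so v_3 = 9^{−1} = 5 (mod 11).
  i = 4 (α = 5): (5−3)(5−2)(5−6)(5−8) = 2·3·(−1)·(−3) = 18 ≡ 7, so v_4 = 7^{−1} = 8 (mod 11).
  i = 5 (α = 8): (8−3)(8−2)(8−6)(8−5) = 5·6·2·3 = 180 ≡ 4, so v_5 = 4^{−1} = 3 (mod 11).
  v = [4, 2, 5, 8, 3].
Step 2: syndromes of r = [1, 3, 7, 5, 0] (all sums mod 11).
  S_0 = Σ v_i r_i = 4·1 + 2·3 + 5·7 + 8·5 + 3·0 = 85 ≡ 8.
  S_1 = Σ v_i α_i r_i = 4·3·1 + 2·2·3 + 5·6·7 + 8·5·5 + 3·8·0 = 434 ≡ 5.
  α_i^2 mod 11 = [9, 4, 3, 3, 9].
  S_2 = Σ v_i α_i^2 r_i = 4·9·1 + 2·4·3 + 5·3·7 + 8·3·5 + 3·9·0 = 285 ≡ 10.
  S = (8, 5, 10) ≠ 0, so r is not a codeword (an error is present).
Step 3: locate the error. For a single error e at position i, S_ℓ = v_i·e·α_i^ℓ, so α_err = S_1/S_0.
  S_0^{−1} = 8^{−1} = 7 (mod 11), so α_err = 5·7 = 35 ≡ 2 = α_2. Error position i = 2.
  Consistency check: S_2/S_1 = 10·9 = 90 ≡ 2 = α_err ✓ (single-error assumption holds).
Step 4: error magnitude e = S_0/v_2 = S_0·∏_{j≠2}(α_2 − α_j) = 8·6 = 48 ≡ 4 (mod 11).
Step 5: correct position 2: c_2 = r_2 − e = 3 − 4 ≡ 10 (mod 11). Hence c = [1, 10, 7, 5, 0].
  Check: interpolating c through the α_i gives m(x) = 6 + 2·x (degree < 2) with m(α_i) = c_i for every i, so c is indeed a codeword.


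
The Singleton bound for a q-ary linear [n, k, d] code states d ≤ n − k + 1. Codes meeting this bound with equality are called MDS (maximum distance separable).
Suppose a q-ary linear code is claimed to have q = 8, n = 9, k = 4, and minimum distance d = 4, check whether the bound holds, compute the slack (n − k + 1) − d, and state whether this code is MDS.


Singleton RHS = n − k + 1 = 6, slack = 2, bound satisfied, not MDS.

Singleton bound: d ≤ n − k + 1.
Here n = 9, k = 4, so n − k + 1 = 6.
Given d = 4, check d ≤ 6: YES.
Slack = (n − k + 1) − d = 2.
The code is NOT MDS (slack = 2 > 0).
Description: the claimed parameters are [9, 4, 4]_8; such a code would be non-MDS.


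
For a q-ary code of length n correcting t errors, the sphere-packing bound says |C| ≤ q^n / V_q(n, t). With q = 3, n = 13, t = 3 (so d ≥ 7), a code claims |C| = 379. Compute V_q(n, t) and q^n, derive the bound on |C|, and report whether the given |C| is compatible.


V_q(n, t) = 2627, q^n = 1594323, Hamming bound = 606, |C| = 379 ≤ bound (satisfied).

Step 1: Compute V_q(n, t) = Σ_{j=0}^3 C(n, j) (q−1)^j.
  j = 0: C(13,0)·(2)^0 = 1·1 = 1.
  j = 1: C(13,1)·(2)^1 = 13·2 = 26.
  j = 2: C(13,2)·(2)^2 = 78·4 = 312.
  j = 3: C(13,3)·(2)^3 = 286·8 = 2288.
  V_q(n, t) = 1 + 26 + 312 + 2288 = 2627.
Step 2: q^n = 3^13 = 1594323.
Step 3: Hamming bound ⌊q^n / V_q(n,t)⌋ = ⌊1594323/2627⌋ = 606.
Step 4: Compare |C| = 379 to 606: satisfied.
The claimed |C| lies below the Hamming bound.


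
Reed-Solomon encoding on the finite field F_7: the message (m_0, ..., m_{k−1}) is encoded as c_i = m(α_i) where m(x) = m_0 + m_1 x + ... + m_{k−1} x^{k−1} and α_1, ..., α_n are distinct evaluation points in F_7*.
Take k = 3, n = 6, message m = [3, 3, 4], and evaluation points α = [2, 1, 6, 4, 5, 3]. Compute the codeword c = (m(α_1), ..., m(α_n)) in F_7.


c = [4, 3, 4, 2, 6, 6]

Message polynomial: m(x) = 3 + 3·x + 4·x^2 (mod 7).
For each evaluation point α_i, compute m(α_i) mod 7:
  α_1 = 2: Horner steps 4 → 4 → 4, so m(2) = 4.
  α_2 = 1: Horner steps 4 → 0 → 3, so m(1) = 3.
  α_3 = 6: Horner steps 4 → 6 → 4, so m(6) = 4.
  α_4 = 4: Horner steps 4 → 5 → 2, so m(4) = 2.
  α_5 = 5: Horner steps 4 → 2 → 6, so m(5) = 6.
  α_6 = 3: Horner steps 4 → 1 → 6, so m(3) = 6.
Codeword c = [4, 3, 4, 2, 6, 6] ∈ F_7^6.


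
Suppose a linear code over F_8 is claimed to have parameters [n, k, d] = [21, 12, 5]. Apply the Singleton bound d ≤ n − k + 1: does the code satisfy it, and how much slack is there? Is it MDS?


Singleton RHS = n − k + 1 = 10, slack = 5, bound satisfied, not MDS.

Singleton bound: d ≤ n − k + 1.
Here n = 21, k = 12, so n − k + 1 = 10.
Given d = 5, check d ≤ 10: YES.
Slack = (n − k + 1) − d = 5.
The code is NOT MDS (slack = 5 > 0).
Description: the claimed parameters are [21, 12, 5]_8; such a code would be non-MDS.


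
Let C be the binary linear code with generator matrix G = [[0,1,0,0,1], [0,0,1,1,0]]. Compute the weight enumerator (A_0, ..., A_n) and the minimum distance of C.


Weight distribution: A_0 = 1, A_2 = 2, A_4 = 1. Minimum distance d = 2.

Enumerate all 2^2 = 4 messages m ∈ F_2^2.
For each, compute codeword c = mG in F_2^5, then tally its weight.
  m = 00 → c = 00000, weight = 0.
  m = 10 → c = 01001, weight = 2.
  m = 01 → c = 00110, weight = 2.
  m = 11 → c = 01111, weight = 4.
Tally weights:
  weight 0: 1 codewords.
  weight 2: 2 codewords.
  weight 4: 1 codewords.
Minimum distance d = smallest w > 0 with A_w > 0 = 2.
Sanity: Σ A_w = 4 = 2^2 = 4 ✓.


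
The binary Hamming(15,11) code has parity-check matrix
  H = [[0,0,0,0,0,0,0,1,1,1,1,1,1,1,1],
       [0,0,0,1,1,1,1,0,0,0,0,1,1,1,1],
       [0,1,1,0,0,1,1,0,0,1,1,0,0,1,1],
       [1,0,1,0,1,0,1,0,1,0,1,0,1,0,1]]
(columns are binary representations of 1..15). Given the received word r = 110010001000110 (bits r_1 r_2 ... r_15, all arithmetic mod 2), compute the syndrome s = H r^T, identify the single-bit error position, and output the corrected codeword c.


s = (1, 1, 0, 0)^T, error position = 12, corrected codeword c = 110010001001110

Compute s = H r^T mod 2 one row at a time:
  s_1 = 0 + 1 + 0 + 0 + 0 + 1 + 1 + 0 = 3 ≡ 1 (mod 2).
  s_2 = 0 + 1 + 0 + 0 + 0 + 1 + 1 + 0 = 3 ≡ 1 (mod 2).
  s_3 = 1 + 0 + 0 + 0 + 0 + 0 + 1 + 0 = 2 ≡ 0 (mod 2).
  s_4 = 1 + 0 + 1 + 0 + 1 + 0 + 1 + 0 = 4 ≡ 0 (mod 2).
s = (1, 1, 0, 0)^T — this equals column 12 of H (binary 1100), so error is at position 12.
Correct: flip bit 12 of r = 110010001000110 to get c = 110010001001110.


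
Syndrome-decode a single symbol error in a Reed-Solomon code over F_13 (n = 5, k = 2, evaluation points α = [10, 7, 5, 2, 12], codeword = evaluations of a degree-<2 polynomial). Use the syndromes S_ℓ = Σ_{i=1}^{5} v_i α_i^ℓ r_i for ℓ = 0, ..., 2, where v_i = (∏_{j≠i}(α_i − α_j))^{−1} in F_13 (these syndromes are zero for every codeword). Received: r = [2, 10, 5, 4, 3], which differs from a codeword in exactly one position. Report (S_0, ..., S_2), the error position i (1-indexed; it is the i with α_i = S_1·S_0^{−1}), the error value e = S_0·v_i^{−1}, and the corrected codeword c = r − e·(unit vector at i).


S = (8, 2, 7), error at position 1, error magnitude e = 4, c = [11, 10, 5, 4, 3].

Step 1: column multipliers v_i = (∏_{j≠i}(α_i − α_j))^{−1} mod 13.
  i = 1 (α = 10): (10−7)(10−5)(10−2)(10−12) = 3·5·8·(−2) = −240 ≡ 7, so v_1 = 7^{−1} = 2 (mod 13).
  i = 2 (α = 7): (7−10)(7−5)(7−2)(7−12) = (−3)·2·5·(−5) = 150 ≡ 7, so v_2 = 7^{−1} = 2 (mod 13).
  i = 3 (α = 5): (5−10)(5−7)(5−2)(5−12) = (−5)·(−2)·3·(−7) = −210 ≡ 11, so v_3 = 11^{−1} = 6 (mod 13).
  i = 4 (α = 2): (2−10)(2−7)(2−5)(2−12) = (−8)·(−5)·(−3)·(−10) = 1200 ≡ 4, so v_4 = 4^{−1} = 10 (mod 13).
  i = 5 (α = 12): (12−10)(12−7)(12−5)(12−2) = 2·5·7·10 = 700 ≡ 11, so v_5 = 11^{−1} = 6 (mod 13).
  v = [2, 2, 6, 10, 6].
Step 2: syndromes of r = [2, 10, 5, 4, 3] (all sums mod 13).
  S_0 = Σ v_i r_i = 2·2 + 2·10 + 6·5 + 10·4 + 6·3 = 112 ≡ 8.
  S_1 = Σ v_i α_i r_i = 2·10·2 + 2·7·10 + 6·5·5 + 10·2·4 + 6·12·3 = 626 ≡ 2.
  α_i^2 mod 13 = [9, 10, 12, 4, 1].
  S_2 = Σ v_i α_i^2 r_i = 2·9·2 + 2·10·10 + 6·12·5 + 10·4·4 + 6·1·3 = 774 ≡ 7.
  S = (8, 2, 7) ≠ 0, so r is not a codeword (an error is present).
Step 3: locate the error. For a single error e at position i, S_ℓ = v_i·e·α_i^ℓ, so α_err = S_1/S_0.
  S_0^{−1} = 8^{−1} = 5 (mod 13), so α_err = 2·5 = 10 ≡ 10 = α_1. Error position i = 1.
  Consistency check: S_2/S_1 = 7·7 = 49 ≡ 10 = α_err ✓ (single-error assumption holds).
Step 4: error magnitude e = S_0/v_1 = S_0·∏_{j≠1}(α_1 − α_j) = 8·7 = 56 ≡ 4 (mod 13).
Step 5: correct position 1: c_1 = r_1 − e = 2 − 4 ≡ 11 (mod 13). Hence c = [11, 10, 5, 4, 3].
  Check: interpolating c through the α_i gives m(x) = 12 + 9·x (degree < 2) with m(α_i) = c_i for every i, so c is indeed a codeword.


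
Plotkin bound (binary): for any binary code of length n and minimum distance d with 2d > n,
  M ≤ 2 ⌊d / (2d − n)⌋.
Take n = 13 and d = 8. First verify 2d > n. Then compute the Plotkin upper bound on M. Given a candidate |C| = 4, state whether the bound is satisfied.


Plotkin bound M ≤ 4; given |C| = 4 ≤ bound (satisfied).

Check applicability: 2d = 16, n = 13.
2d − n = 3 > 0, so Plotkin applies.
Compute d/(2d−n) = 8/3 ≈ 2.6667.
⌊d/(2d−n)⌋ = 2.
Plotkin bound: M ≤ 2·2 = 4.
Given |C| = 4, check: satisfied.
This |C| is at the Plotkin bound.


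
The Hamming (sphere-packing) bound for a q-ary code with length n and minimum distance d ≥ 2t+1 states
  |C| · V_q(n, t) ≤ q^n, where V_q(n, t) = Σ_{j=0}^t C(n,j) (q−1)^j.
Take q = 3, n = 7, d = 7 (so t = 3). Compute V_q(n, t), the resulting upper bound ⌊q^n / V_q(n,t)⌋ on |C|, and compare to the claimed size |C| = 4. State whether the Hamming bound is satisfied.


V_q(n, t) = 379, q^n = 2187, Hamming bound = 5, |C| = 4 ≤ bound (satisfied).

Step 1: Compute V_q(n, t) = Σ_{j=0}^3 C(n, j) (q−1)^j.
  j = 0: C(7,0)·(2)^0 = 1·1 = 1.
  j = 1: C(7,1)·(2)^1 = 7·2 = 14.
  j = 2: C(7,2)·(2)^2 = 21·4 = 84.
  j = 3: C(7,3)·(2)^3 = 35·8 = 280.
  V_q(n, t) = 1 + 14 + 84 + 280 = 379.
Step 2: q^n = 3^7 = 2187.
Step 3: Hamming bound ⌊q^n / V_q(n,t)⌋ = ⌊2187/379⌋ = 5.
Step 4: Compare |C| = 4 to 5: satisfied.
The claimed |C| lies below the Hamming bound.
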